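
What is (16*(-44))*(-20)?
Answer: 14080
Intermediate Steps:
(16*(-44))*(-20) = -704*(-20) = 14080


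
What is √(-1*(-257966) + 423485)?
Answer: √681451 ≈ 825.50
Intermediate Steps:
√(-1*(-257966) + 423485) = √(257966 + 423485) = √681451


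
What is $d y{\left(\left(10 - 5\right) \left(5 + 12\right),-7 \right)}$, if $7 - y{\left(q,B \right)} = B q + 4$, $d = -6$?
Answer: $-3588$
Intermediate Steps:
$y{\left(q,B \right)} = 3 - B q$ ($y{\left(q,B \right)} = 7 - \left(B q + 4\right) = 7 - \left(4 + B q\right) = 3 - B q$)
$d y{\left(\left(10 - 5\right) \left(5 + 12\right),-7 \right)} = - 6 \left(3 - - 7 \left(10 - 5\right) \left(5 + 12\right)\right) = - 6 \left(3 - - 7 \cdot 5 \cdot 17\right) = - 6 \left(3 - \left(-7\right) 85\right) = - 6 \left(3 + 595\right) = \left(-6\right) 598 = -3588$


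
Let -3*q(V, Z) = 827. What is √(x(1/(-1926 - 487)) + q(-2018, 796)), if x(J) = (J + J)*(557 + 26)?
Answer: I*√14471115711/7239 ≈ 16.618*I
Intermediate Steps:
x(J) = 1166*J (x(J) = (2*J)*583 = 1166*J)
q(V, Z) = -827/3 (q(V, Z) = -⅓*827 = -827/3)
√(x(1/(-1926 - 487)) + q(-2018, 796)) = √(1166/(-1926 - 487) - 827/3) = √(1166/(-2413) - 827/3) = √(1166*(-1/2413) - 827/3) = √(-1166/2413 - 827/3) = √(-1999049/7239) = I*√14471115711/7239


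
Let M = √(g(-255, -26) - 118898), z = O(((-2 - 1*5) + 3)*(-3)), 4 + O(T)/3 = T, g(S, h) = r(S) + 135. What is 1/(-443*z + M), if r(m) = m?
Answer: -5316/56579221 - I*√119018/113158442 ≈ -9.3957e-5 - 3.0487e-6*I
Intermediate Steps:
g(S, h) = 135 + S (g(S, h) = S + 135 = 135 + S)
O(T) = -12 + 3*T
z = 24 (z = -12 + 3*(((-2 - 1*5) + 3)*(-3)) = -12 + 3*(((-2 - 5) + 3)*(-3)) = -12 + 3*((-7 + 3)*(-3)) = -12 + 3*(-4*(-3)) = -12 + 3*12 = -12 + 36 = 24)
M = I*√119018 (M = √((135 - 255) - 118898) = √(-120 - 118898) = √(-119018) = I*√119018 ≈ 344.99*I)
1/(-443*z + M) = 1/(-443*24 + I*√119018) = 1/(-10632 + I*√119018)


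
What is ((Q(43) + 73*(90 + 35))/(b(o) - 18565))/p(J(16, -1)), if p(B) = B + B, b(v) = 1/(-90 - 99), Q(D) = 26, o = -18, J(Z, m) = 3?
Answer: -576513/7017572 ≈ -0.082153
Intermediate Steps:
b(v) = -1/189 (b(v) = 1/(-189) = -1/189)
p(B) = 2*B
((Q(43) + 73*(90 + 35))/(b(o) - 18565))/p(J(16, -1)) = ((26 + 73*(90 + 35))/(-1/189 - 18565))/((2*3)) = ((26 + 73*125)/(-3508786/189))/6 = ((26 + 9125)*(-189/3508786))*(⅙) = (9151*(-189/3508786))*(⅙) = -1729539/3508786*⅙ = -576513/7017572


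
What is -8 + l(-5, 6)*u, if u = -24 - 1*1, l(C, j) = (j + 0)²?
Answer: -908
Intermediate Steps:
l(C, j) = j²
u = -25 (u = -24 - 1 = -25)
-8 + l(-5, 6)*u = -8 + 6²*(-25) = -8 + 36*(-25) = -8 - 900 = -908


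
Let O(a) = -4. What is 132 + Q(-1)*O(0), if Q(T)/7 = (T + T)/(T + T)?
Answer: 104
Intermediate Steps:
Q(T) = 7 (Q(T) = 7*((T + T)/(T + T)) = 7*((2*T)/((2*T))) = 7*((2*T)*(1/(2*T))) = 7*1 = 7)
132 + Q(-1)*O(0) = 132 + 7*(-4) = 132 - 28 = 104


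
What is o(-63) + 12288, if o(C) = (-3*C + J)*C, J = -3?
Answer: 570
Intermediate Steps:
o(C) = C*(-3 - 3*C) (o(C) = (-3*C - 3)*C = (-3 - 3*C)*C = C*(-3 - 3*C))
o(-63) + 12288 = -3*(-63)*(1 - 63) + 12288 = -3*(-63)*(-62) + 12288 = -11718 + 12288 = 570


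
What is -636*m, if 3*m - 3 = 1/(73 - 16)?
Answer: -36464/57 ≈ -639.72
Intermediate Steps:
m = 172/171 (m = 1 + 1/(3*(73 - 16)) = 1 + (1/3)/57 = 1 + (1/3)*(1/57) = 1 + 1/171 = 172/171 ≈ 1.0058)
-636*m = -636*172/171 = -36464/57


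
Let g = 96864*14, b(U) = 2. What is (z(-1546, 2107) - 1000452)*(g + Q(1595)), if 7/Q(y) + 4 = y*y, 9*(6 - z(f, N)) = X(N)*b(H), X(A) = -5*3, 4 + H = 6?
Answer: -10354391622009286544/7632063 ≈ -1.3567e+12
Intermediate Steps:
H = 2 (H = -4 + 6 = 2)
X(A) = -15
z(f, N) = 28/3 (z(f, N) = 6 - (-5)*2/3 = 6 - ⅑*(-30) = 6 + 10/3 = 28/3)
Q(y) = 7/(-4 + y²) (Q(y) = 7/(-4 + y*y) = 7/(-4 + y²))
g = 1356096
(z(-1546, 2107) - 1000452)*(g + Q(1595)) = (28/3 - 1000452)*(1356096 + 7/(-4 + 1595²)) = -3001328*(1356096 + 7/(-4 + 2544025))/3 = -3001328*(1356096 + 7/2544021)/3 = -3001328/3*3449936702023/2544021 = -10354391622009286544/7632063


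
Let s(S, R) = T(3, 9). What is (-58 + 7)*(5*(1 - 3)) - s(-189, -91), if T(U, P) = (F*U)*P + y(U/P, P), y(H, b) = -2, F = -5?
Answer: 647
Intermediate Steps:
T(U, P) = -2 - 5*P*U (T(U, P) = (-5*U)*P - 2 = -5*P*U - 2 = -2 - 5*P*U)
s(S, R) = -137 (s(S, R) = -2 - 5*9*3 = -2 - 135 = -137)
(-58 + 7)*(5*(1 - 3)) - s(-189, -91) = (-58 + 7)*(5*(1 - 3)) - 1*(-137) = -255*(-2) + 137 = -51*(-10) + 137 = 510 + 137 = 647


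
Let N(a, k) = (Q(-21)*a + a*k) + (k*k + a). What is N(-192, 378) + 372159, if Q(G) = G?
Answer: 446307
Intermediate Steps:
N(a, k) = k² - 20*a + a*k (N(a, k) = (-21*a + a*k) + (k*k + a) = (-21*a + a*k) + (k² + a) = (-21*a + a*k) + (a + k²) = k² - 20*a + a*k)
N(-192, 378) + 372159 = (378² - 20*(-192) - 192*378) + 372159 = (142884 + 3840 - 72576) + 372159 = 74148 + 372159 = 446307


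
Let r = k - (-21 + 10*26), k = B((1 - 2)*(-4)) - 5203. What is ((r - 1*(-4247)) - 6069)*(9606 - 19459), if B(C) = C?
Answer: 71532780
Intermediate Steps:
k = -5199 (k = (1 - 2)*(-4) - 5203 = -1*(-4) - 5203 = 4 - 5203 = -5199)
r = -5438 (r = -5199 - (-21 + 10*26) = -5199 - (-21 + 260) = -5199 - 1*239 = -5199 - 239 = -5438)
((r - 1*(-4247)) - 6069)*(9606 - 19459) = ((-5438 - 1*(-4247)) - 6069)*(9606 - 19459) = ((-5438 + 4247) - 6069)*(-9853) = (-1191 - 6069)*(-9853) = -7260*(-9853) = 71532780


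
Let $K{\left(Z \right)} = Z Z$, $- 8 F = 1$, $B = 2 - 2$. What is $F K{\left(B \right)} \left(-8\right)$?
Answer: $0$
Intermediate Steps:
$B = 0$ ($B = 2 - 2 = 0$)
$F = - \frac{1}{8}$ ($F = \left(- \frac{1}{8}\right) 1 = - \frac{1}{8} \approx -0.125$)
$K{\left(Z \right)} = Z^{2}$
$F K{\left(B \right)} \left(-8\right) = - \frac{0^{2}}{8} \left(-8\right) = \left(- \frac{1}{8}\right) 0 \left(-8\right) = 0 \left(-8\right) = 0$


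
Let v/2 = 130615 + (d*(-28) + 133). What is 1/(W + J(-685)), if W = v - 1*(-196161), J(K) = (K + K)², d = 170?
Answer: 1/2325037 ≈ 4.3010e-7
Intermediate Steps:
v = 251976 (v = 2*(130615 + (170*(-28) + 133)) = 2*(130615 + (-4760 + 133)) = 2*(130615 - 4627) = 2*125988 = 251976)
J(K) = 4*K² (J(K) = (2*K)² = 4*K²)
W = 448137 (W = 251976 - 1*(-196161) = 251976 + 196161 = 448137)
1/(W + J(-685)) = 1/(448137 + 4*(-685)²) = 1/(448137 + 4*469225) = 1/(448137 + 1876900) = 1/2325037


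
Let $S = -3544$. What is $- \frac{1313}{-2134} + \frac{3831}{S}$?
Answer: $- \frac{1761041}{3781448} \approx -0.46571$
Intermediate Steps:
$- \frac{1313}{-2134} + \frac{3831}{S} = - \frac{1313}{-2134} + \frac{3831}{-3544} = \left(-1313\right) \left(- \frac{1}{2134}\right) + 3831 \left(- \frac{1}{3544}\right) = \frac{1313}{2134} - \frac{3831}{3544} = - \frac{1761041}{3781448}$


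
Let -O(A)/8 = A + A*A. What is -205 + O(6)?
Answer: -541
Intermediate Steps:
O(A) = -8*A - 8*A**2 (O(A) = -8*(A + A*A) = -8*(A + A**2) = -8*A - 8*A**2)
-205 + O(6) = -205 - 8*6*(1 + 6) = -205 - 8*6*7 = -205 - 336 = -541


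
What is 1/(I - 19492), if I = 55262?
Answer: 1/35770 ≈ 2.7956e-5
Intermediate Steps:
1/(I - 19492) = 1/(55262 - 19492) = 1/35770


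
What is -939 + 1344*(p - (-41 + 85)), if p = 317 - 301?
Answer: -38571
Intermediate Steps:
p = 16
-939 + 1344*(p - (-41 + 85)) = -939 + 1344*(16 - (-41 + 85)) = -939 + 1344*(16 - 1*44) = -939 + 1344*(16 - 44) = -939 + 1344*(-28) = -939 - 37632 = -38571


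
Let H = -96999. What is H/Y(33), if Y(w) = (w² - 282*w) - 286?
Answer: 96999/8503 ≈ 11.408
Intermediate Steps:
Y(w) = -286 + w² - 282*w
H/Y(33) = -96999/(-286 + 33² - 282*33) = -96999/(-286 + 1089 - 9306) = -96999/(-8503) = -96999*(-1/8503) = 96999/8503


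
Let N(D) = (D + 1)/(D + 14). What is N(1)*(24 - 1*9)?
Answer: 2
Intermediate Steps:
N(D) = (1 + D)/(14 + D)
N(1)*(24 - 1*9) = ((1 + 1)/(14 + 1))*(24 - 1*9) = (2/15)*(24 - 9) = ((1/15)*2)*15 = (2/15)*15 = 2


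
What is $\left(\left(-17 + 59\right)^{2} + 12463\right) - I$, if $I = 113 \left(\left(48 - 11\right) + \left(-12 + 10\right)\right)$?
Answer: $10272$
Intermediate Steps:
$I = 3955$ ($I = 113 \left(\left(48 - 11\right) - 2\right) = 113 \left(37 - 2\right) = 113 \cdot 35 = 3955$)
$\left(\left(-17 + 59\right)^{2} + 12463\right) - I = \left(\left(-17 + 59\right)^{2} + 12463\right) - 3955 = \left(42^{2} + 12463\right) - 3955 = \left(1764 + 12463\right) - 3955 = 14227 - 3955 = 10272$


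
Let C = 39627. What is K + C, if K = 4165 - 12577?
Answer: 31215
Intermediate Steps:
K = -8412
K + C = -8412 + 39627 = 31215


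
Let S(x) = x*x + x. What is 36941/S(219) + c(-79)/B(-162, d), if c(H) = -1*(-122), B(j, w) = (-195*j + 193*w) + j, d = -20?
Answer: 128033431/166028280 ≈ 0.77115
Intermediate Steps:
B(j, w) = -194*j + 193*w
S(x) = x + x² (S(x) = x² + x = x + x²)
c(H) = 122
36941/S(219) + c(-79)/B(-162, d) = 36941/((219*(1 + 219))) + 122/(-194*(-162) + 193*(-20)) = 36941/((219*220)) + 122/(31428 - 3860) = 36941/48180 + 122/27568 = 36941*(1/48180) + 122*(1/27568) = 36941/48180 + 61/13784 = 128033431/166028280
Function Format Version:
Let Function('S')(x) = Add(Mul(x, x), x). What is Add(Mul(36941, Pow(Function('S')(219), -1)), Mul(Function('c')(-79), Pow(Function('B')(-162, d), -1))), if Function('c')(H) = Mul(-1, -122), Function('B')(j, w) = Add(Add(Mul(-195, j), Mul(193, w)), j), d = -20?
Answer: Rational(128033431, 166028280) ≈ 0.77115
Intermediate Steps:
Function('B')(j, w) = Add(Mul(-194, j), Mul(193, w))
Function('S')(x) = Add(x, Pow(x, 2)) (Function('S')(x) = Add(Pow(x, 2), x) = Add(x, Pow(x, 2)))
Function('c')(H) = 122
Add(Mul(36941, Pow(Function('S')(219), -1)), Mul(Function('c')(-79), Pow(Function('B')(-162, d), -1))) = Add(Mul(36941, Pow(Mul(219, Add(1, 219)), -1)), Mul(122, Pow(Add(Mul(-194, -162), Mul(193, -20)), -1))) = Add(Mul(36941, Pow(Mul(219, 220), -1)), Mul(122, Pow(Add(31428, -3860), -1))) = Add(Mul(36941, Pow(48180, -1)), Mul(122, Pow(27568, -1))) = Add(Mul(36941, Rational(1, 48180)), Mul(122, Rational(1, 27568))) = Add(Rational(36941, 48180), Rational(61, 13784)) = Rational(128033431, 166028280)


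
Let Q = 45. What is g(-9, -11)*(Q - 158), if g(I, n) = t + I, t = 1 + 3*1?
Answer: 565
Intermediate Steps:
t = 4 (t = 1 + 3 = 4)
g(I, n) = 4 + I
g(-9, -11)*(Q - 158) = (4 - 9)*(45 - 158) = -5*(-113) = 565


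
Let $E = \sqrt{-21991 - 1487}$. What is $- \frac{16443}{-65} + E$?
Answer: $\frac{16443}{65} + i \sqrt{23478} \approx 252.97 + 153.23 i$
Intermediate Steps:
$E = i \sqrt{23478}$ ($E = \sqrt{-23478} = i \sqrt{23478} \approx 153.23 i$)
$- \frac{16443}{-65} + E = - \frac{16443}{-65} + i \sqrt{23478} = \left(-16443\right) \left(- \frac{1}{65}\right) + i \sqrt{23478} = \frac{16443}{65} + i \sqrt{23478}$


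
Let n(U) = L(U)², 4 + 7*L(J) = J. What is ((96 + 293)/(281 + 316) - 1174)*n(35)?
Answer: -673169929/29253 ≈ -23012.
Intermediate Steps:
L(J) = -4/7 + J/7
n(U) = (-4/7 + U/7)²
((96 + 293)/(281 + 316) - 1174)*n(35) = ((96 + 293)/(281 + 316) - 1174)*((-4 + 35)²/49) = (389/597 - 1174)*((1/49)*31²) = (389*(1/597) - 1174)*((1/49)*961) = (389/597 - 1174)*(961/49) = -700489/597*961/49 = -673169929/29253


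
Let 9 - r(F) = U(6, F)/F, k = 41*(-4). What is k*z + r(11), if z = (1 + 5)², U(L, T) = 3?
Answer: -64848/11 ≈ -5895.3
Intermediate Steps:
k = -164
z = 36 (z = 6² = 36)
r(F) = 9 - 3/F
k*z + r(11) = -164*36 + (9 - 3/11) = -5904 + (9 - 3*1/11) = -5904 + (9 - 3/11) = -5904 + 96/11 = -64848/11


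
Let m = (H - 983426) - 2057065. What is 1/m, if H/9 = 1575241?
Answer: 1/11136678 ≈ 8.9793e-8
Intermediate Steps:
H = 14177169 (H = 9*1575241 = 14177169)
m = 11136678 (m = (14177169 - 983426) - 2057065 = 13193743 - 2057065 = 11136678)
1/m = 1/11136678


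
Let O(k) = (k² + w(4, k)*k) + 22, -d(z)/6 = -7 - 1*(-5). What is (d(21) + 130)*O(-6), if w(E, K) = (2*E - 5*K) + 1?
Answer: -24992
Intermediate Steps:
d(z) = 12 (d(z) = -6*(-7 - 1*(-5)) = -6*(-7 + 5) = -6*(-2) = 12)
w(E, K) = 1 - 5*K + 2*E (w(E, K) = (-5*K + 2*E) + 1 = 1 - 5*K + 2*E)
O(k) = 22 + k² + k*(9 - 5*k) (O(k) = (k² + (1 - 5*k + 2*4)*k) + 22 = (k² + (1 - 5*k + 8)*k) + 22 = (k² + (9 - 5*k)*k) + 22 = (k² + k*(9 - 5*k)) + 22 = 22 + k² + k*(9 - 5*k))
(d(21) + 130)*O(-6) = (12 + 130)*(22 - 4*(-6)² + 9*(-6)) = 142*(22 - 4*36 - 54) = 142*(22 - 144 - 54) = 142*(-176) = -24992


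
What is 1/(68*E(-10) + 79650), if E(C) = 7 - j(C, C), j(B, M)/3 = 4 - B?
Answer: 1/77270 ≈ 1.2942e-5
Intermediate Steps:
j(B, M) = 12 - 3*B (j(B, M) = 3*(4 - B) = 12 - 3*B)
E(C) = -5 + 3*C (E(C) = 7 - (12 - 3*C) = 7 + (-12 + 3*C) = -5 + 3*C)
1/(68*E(-10) + 79650) = 1/(68*(-5 + 3*(-10)) + 79650) = 1/(68*(-5 - 30) + 79650) = 1/(68*(-35) + 79650) = 1/(-2380 + 79650) = 1/77270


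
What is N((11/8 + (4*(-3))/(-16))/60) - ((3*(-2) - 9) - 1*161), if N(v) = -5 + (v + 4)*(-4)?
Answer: 18583/120 ≈ 154.86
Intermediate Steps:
N(v) = -21 - 4*v (N(v) = -5 + (4 + v)*(-4) = -5 + (-16 - 4*v) = -21 - 4*v)
N((11/8 + (4*(-3))/(-16))/60) - ((3*(-2) - 9) - 1*161) = (-21 - 4*(11/8 + (4*(-3))/(-16))/60) - ((3*(-2) - 9) - 1*161) = (-21 - 4*(11*(1/8) - 12*(-1/16))/60) - ((-6 - 9) - 161) = (-21 - 4*(11/8 + 3/4)/60) - (-15 - 161) = (-21 - 17/(2*60)) - 1*(-176) = (-21 - 4*17/480) + 176 = (-21 - 17/120) + 176 = -2537/120 + 176 = 18583/120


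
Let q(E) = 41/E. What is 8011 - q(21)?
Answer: 168190/21 ≈ 8009.0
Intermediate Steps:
8011 - q(21) = 8011 - 41/21 = 168190/21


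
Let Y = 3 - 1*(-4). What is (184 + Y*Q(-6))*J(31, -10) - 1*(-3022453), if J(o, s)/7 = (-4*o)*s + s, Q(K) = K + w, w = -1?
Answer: 4184803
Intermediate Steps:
Y = 7 (Y = 3 + 4 = 7)
Q(K) = -1 + K (Q(K) = K - 1 = -1 + K)
J(o, s) = 7*s - 28*o*s (J(o, s) = 7*((-4*o)*s + s) = 7*(-4*o*s + s) = 7*(s - 4*o*s) = 7*s - 28*o*s)
(184 + Y*Q(-6))*J(31, -10) - 1*(-3022453) = (184 + 7*(-1 - 6))*(7*(-10)*(1 - 4*31)) - 1*(-3022453) = (184 + 7*(-7))*(7*(-10)*(1 - 124)) + 3022453 = (184 - 49)*(7*(-10)*(-123)) + 3022453 = 135*8610 + 3022453 = 1162350 + 3022453 = 4184803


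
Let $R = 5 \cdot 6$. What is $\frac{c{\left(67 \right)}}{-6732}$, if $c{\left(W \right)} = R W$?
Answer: $- \frac{335}{1122} \approx -0.29857$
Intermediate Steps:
$R = 30$
$c{\left(W \right)} = 30 W$
$\frac{c{\left(67 \right)}}{-6732} = \frac{30 \cdot 67}{-6732} = 2010 \left(- \frac{1}{6732}\right) = - \frac{335}{1122}$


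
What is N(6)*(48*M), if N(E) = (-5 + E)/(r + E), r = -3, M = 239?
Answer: 3824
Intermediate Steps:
N(E) = (-5 + E)/(-3 + E)
N(6)*(48*M) = ((-5 + 6)/(-3 + 6))*(48*239) = (1/3)*11472 = ((⅓)*1)*11472 = (⅓)*11472 = 3824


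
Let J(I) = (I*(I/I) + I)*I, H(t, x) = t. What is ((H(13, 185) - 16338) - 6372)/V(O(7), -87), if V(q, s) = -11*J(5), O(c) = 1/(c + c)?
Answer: 22697/550 ≈ 41.267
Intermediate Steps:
O(c) = 1/(2*c)
J(I) = 2*I² (J(I) = (I*1 + I)*I = (I + I)*I = (2*I)*I = 2*I²)
V(q, s) = -550 (V(q, s) = -22*5² = -22*25 = -11*50 = -550)
((H(13, 185) - 16338) - 6372)/V(O(7), -87) = ((13 - 16338) - 6372)/(-550) = (-16325 - 6372)*(-1/550) = -22697*(-1/550) = 22697/550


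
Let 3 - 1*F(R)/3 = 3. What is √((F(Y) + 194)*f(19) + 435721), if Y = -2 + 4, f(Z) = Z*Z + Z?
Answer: √509441 ≈ 713.75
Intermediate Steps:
f(Z) = Z + Z² (f(Z) = Z² + Z = Z + Z²)
Y = 2
F(R) = 0 (F(R) = 9 - 3*3 = 9 - 9 = 0)
√((F(Y) + 194)*f(19) + 435721) = √((0 + 194)*(19*(1 + 19)) + 435721) = √(194*(19*20) + 435721) = √(194*380 + 435721) = √(73720 + 435721) = √509441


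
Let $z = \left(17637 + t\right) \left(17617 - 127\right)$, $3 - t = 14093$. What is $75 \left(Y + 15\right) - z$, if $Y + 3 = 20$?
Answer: $-62034630$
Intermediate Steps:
$t = -14090$ ($t = 3 - 14093 = -14090$)
$Y = 17$ ($Y = -3 + 20 = 17$)
$z = 62037030$ ($z = \left(17637 - 14090\right) \left(17617 - 127\right) = 3547 \cdot 17490 = 62037030$)
$75 \left(Y + 15\right) - z = 75 \left(17 + 15\right) - 62037030 = 75 \cdot 32 - 62037030 = 2400 - 62037030 = -62034630$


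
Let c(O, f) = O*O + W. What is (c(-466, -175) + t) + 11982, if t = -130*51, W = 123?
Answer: 222631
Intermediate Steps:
c(O, f) = 123 + O² (c(O, f) = O*O + 123 = O² + 123 = 123 + O²)
t = -6630
(c(-466, -175) + t) + 11982 = ((123 + (-466)²) - 6630) + 11982 = ((123 + 217156) - 6630) + 11982 = (217279 - 6630) + 11982 = 210649 + 11982 = 222631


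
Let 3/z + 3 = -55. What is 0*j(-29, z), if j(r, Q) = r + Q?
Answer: 0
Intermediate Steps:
z = -3/58 (z = 3/(-3 - 55) = 3/(-58) = 3*(-1/58) = -3/58 ≈ -0.051724)
j(r, Q) = Q + r
0*j(-29, z) = 0*(-3/58 - 29) = 0*(-1685/58) = 0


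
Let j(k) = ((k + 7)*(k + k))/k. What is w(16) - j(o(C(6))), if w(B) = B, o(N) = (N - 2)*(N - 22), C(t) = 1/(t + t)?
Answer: -5905/72 ≈ -82.014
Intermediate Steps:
C(t) = 1/(2*t)
o(N) = (-22 + N)*(-2 + N) (o(N) = (-2 + N)*(-22 + N) = (-22 + N)*(-2 + N))
j(k) = 14 + 2*k (j(k) = ((7 + k)*(2*k))/k = (2*k*(7 + k))/k = 14 + 2*k)
w(16) - j(o(C(6))) = 16 - (14 + 2*(44 + ((½)/6)² - 12/6)) = 16 - (14 + 2*(44 + ((½)*(⅙))² - 12/6)) = 16 - (14 + 2*(44 + (1/12)² - 24*1/12)) = 16 - (14 + 2*(44 + 1/144 - 2)) = 16 - (14 + 2*(6049/144)) = 16 - (14 + 6049/72) = 16 - 1*7057/72 = 16 - 7057/72 = -5905/72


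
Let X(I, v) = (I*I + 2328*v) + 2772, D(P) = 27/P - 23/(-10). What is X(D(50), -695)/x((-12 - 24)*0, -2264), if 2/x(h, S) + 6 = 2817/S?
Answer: 16556603815059/2830000 ≈ 5.8504e+6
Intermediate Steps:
D(P) = 23/10 + 27/P (D(P) = 27/P - 23*(-⅒) = 27/P + 23/10 = 23/10 + 27/P)
x(h, S) = 2/(-6 + 2817/S)
X(I, v) = 2772 + I² + 2328*v (X(I, v) = (I² + 2328*v) + 2772 = 2772 + I² + 2328*v)
X(D(50), -695)/x((-12 - 24)*0, -2264) = (2772 + (23/10 + 27/50)² + 2328*(-695))/((-2*(-2264)/(-2817 + 6*(-2264)))) = (2772 + (23/10 + 27*(1/50))² - 1617960)/((-2*(-2264)/(-2817 - 13584))) = (2772 + (23/10 + 27/50)² - 1617960)/((-2*(-2264)/(-16401))) = (2772 + (71/25)² - 1617960)/((-2*(-2264)*(-1/16401))) = (2772 + 5041/625 - 1617960)/(-4528/16401) = -1009487459/625*(-16401/4528) = 16556603815059/2830000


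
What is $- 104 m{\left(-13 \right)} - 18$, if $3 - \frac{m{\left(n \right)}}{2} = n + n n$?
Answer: $31806$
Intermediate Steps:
$m{\left(n \right)} = 6 - 2 n - 2 n^{2}$ ($m{\left(n \right)} = 6 - 2 \left(n + n n\right) = 6 - 2 \left(n + n^{2}\right) = 6 - \left(2 n + 2 n^{2}\right) = 6 - 2 n - 2 n^{2}$)
$- 104 m{\left(-13 \right)} - 18 = - 104 \left(6 - -26 - 2 \left(-13\right)^{2}\right) - 18 = - 104 \left(6 + 26 - 338\right) - 18 = \left(-104\right) \left(-306\right) - 18 = 31824 - 18 = 31806$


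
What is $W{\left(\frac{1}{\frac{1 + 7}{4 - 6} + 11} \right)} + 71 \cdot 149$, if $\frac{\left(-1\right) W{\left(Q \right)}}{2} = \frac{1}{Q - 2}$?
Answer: $\frac{137541}{13} \approx 10580.0$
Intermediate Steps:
$W{\left(Q \right)} = - \frac{2}{-2 + Q}$ ($W{\left(Q \right)} = - \frac{2}{Q - 2} = - \frac{2}{-2 + Q}$)
$W{\left(\frac{1}{\frac{1 + 7}{4 - 6} + 11} \right)} + 71 \cdot 149 = - \frac{2}{-2 + \frac{1}{\frac{1 + 7}{4 - 6} + 11}} + 71 \cdot 149 = - \frac{2}{-2 + \frac{1}{\frac{8}{-2} + 11}} + 10579 = - \frac{2}{-2 + \frac{1}{8 \left(- \frac{1}{2}\right) + 11}} + 10579 = - \frac{2}{-2 + \frac{1}{-4 + 11}} + 10579 = - \frac{2}{-2 + \frac{1}{7}} + 10579 = - \frac{2}{- \frac{13}{7}} + 10579 = \left(-2\right) \left(- \frac{7}{13}\right) + 10579 = \frac{14}{13} + 10579 = \frac{137541}{13}$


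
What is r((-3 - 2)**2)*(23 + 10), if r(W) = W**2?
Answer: 20625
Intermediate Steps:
r((-3 - 2)**2)*(23 + 10) = ((-3 - 2)**2)**2*(23 + 10) = ((-5)**2)**2*33 = 25**2*33 = 625*33 = 20625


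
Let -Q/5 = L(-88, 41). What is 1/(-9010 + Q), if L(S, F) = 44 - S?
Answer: -1/9670 ≈ -0.00010341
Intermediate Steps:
Q = -660 (Q = -5*(44 - 1*(-88)) = -5*(44 + 88) = -5*132 = -660)
1/(-9010 + Q) = 1/(-9010 - 660) = 1/(-9670) = -1/9670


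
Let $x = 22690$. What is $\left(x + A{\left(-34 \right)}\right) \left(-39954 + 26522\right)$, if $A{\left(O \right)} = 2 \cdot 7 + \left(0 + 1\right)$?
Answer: $-304973560$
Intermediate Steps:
$A{\left(O \right)} = 15$ ($A{\left(O \right)} = 14 + 1 = 15$)
$\left(x + A{\left(-34 \right)}\right) \left(-39954 + 26522\right) = \left(22690 + 15\right) \left(-39954 + 26522\right) = 22705 \left(-13432\right) = -304973560$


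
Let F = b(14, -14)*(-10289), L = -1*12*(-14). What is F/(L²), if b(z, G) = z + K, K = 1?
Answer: -51445/9408 ≈ -5.4682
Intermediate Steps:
L = 168 (L = -12*(-14) = 168)
b(z, G) = 1 + z (b(z, G) = z + 1 = 1 + z)
F = -154335 (F = (1 + 14)*(-10289) = 15*(-10289) = -154335)
F/(L²) = -154335/(168²) = -154335/28224 = -154335*1/28224 = -51445/9408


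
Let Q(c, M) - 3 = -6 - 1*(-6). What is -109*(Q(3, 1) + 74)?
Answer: -8393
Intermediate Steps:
Q(c, M) = 3 (Q(c, M) = 3 + (-6 - 1*(-6)) = 3 + (-6 + 6) = 3 + 0 = 3)
-109*(Q(3, 1) + 74) = -109*(3 + 74) = -109*77 = -8393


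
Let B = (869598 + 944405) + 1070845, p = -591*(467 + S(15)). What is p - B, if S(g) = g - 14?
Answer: -3161436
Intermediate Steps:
S(g) = -14 + g
p = -276588 (p = -591*(467 + (-14 + 15)) = -591*(467 + 1) = -591*468 = -276588)
B = 2884848 (B = 1814003 + 1070845 = 2884848)
p - B = -276588 - 1*2884848 = -276588 - 2884848 = -3161436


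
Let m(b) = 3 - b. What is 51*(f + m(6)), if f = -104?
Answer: -5457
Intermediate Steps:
51*(f + m(6)) = 51*(-104 + (3 - 1*6)) = 51*(-104 + (3 - 6)) = 51*(-104 - 3) = 51*(-107) = -5457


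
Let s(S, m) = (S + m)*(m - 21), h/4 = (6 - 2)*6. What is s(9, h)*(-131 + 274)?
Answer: 1126125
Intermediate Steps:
h = 96 (h = 4*((6 - 2)*6) = 4*(4*6) = 4*24 = 96)
s(S, m) = (-21 + m)*(S + m) (s(S, m) = (S + m)*(-21 + m) = (-21 + m)*(S + m))
s(9, h)*(-131 + 274) = (96² - 21*9 - 21*96 + 9*96)*(-131 + 274) = (9216 - 189 - 2016 + 864)*143 = 7875*143 = 1126125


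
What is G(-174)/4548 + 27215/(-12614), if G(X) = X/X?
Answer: -61880603/28684236 ≈ -2.1573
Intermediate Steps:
G(X) = 1
G(-174)/4548 + 27215/(-12614) = 1/4548 + 27215/(-12614) = 1*(1/4548) + 27215*(-1/12614) = 1/4548 - 27215/12614 = -61880603/28684236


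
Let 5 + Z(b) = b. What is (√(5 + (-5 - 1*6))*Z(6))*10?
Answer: 10*I*√6 ≈ 24.495*I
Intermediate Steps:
Z(b) = -5 + b
(√(5 + (-5 - 1*6))*Z(6))*10 = (√(5 + (-5 - 1*6))*(-5 + 6))*10 = (√(5 + (-5 - 6))*1)*10 = (√(5 - 11)*1)*10 = (√(-6)*1)*10 = ((I*√6)*1)*10 = (I*√6)*10 = 10*I*√6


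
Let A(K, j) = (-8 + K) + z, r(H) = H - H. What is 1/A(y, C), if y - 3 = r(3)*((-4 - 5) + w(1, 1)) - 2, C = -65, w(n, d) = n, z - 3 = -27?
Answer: -1/31 ≈ -0.032258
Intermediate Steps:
z = -24 (z = 3 - 27 = -24)
r(H) = 0
y = 1 (y = 3 + (0*((-4 - 5) + 1) - 2) = 3 + (0*(-9 + 1) - 2) = 3 + (0*(-8) - 2) = 3 + (0 - 2) = 3 - 2 = 1)
A(K, j) = -32 + K (A(K, j) = (-8 + K) - 24 = -32 + K)
1/A(y, C) = 1/(-32 + 1) = 1/(-31) = -1/31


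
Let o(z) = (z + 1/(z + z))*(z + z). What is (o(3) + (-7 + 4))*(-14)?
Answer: -224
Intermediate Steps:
o(z) = 2*z*(z + 1/(2*z)) (o(z) = (z + 1/(2*z))*(2*z) = 2*z*(z + 1/(2*z)))
(o(3) + (-7 + 4))*(-14) = ((1 + 2*3²) + (-7 + 4))*(-14) = ((1 + 2*9) - 3)*(-14) = ((1 + 18) - 3)*(-14) = (19 - 3)*(-14) = 16*(-14) = -224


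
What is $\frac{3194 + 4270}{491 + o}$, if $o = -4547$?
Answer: $- \frac{311}{169} \approx -1.8402$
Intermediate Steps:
$\frac{3194 + 4270}{491 + o} = \frac{3194 + 4270}{491 - 4547} = \frac{7464}{-4056} = 7464 \left(- \frac{1}{4056}\right) = - \frac{311}{169}$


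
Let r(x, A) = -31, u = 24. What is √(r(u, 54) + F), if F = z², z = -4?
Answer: I*√15 ≈ 3.873*I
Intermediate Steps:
F = 16 (F = (-4)² = 16)
√(r(u, 54) + F) = √(-31 + 16) = √(-15) = I*√15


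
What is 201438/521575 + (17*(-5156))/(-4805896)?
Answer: 8175864277/20214800050 ≈ 0.40445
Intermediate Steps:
201438/521575 + (17*(-5156))/(-4805896) = 201438*(1/521575) - 87652*(-1/4805896) = 6498/16825 + 21913/1201474 = 8175864277/20214800050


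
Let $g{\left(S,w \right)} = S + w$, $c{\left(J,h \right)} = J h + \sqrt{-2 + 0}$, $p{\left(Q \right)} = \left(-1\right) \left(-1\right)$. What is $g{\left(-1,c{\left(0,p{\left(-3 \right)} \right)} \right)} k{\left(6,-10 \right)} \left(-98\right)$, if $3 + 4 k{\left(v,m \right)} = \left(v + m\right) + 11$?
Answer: $98 - 98 i \sqrt{2} \approx 98.0 - 138.59 i$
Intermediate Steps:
$k{\left(v,m \right)} = 2 + \frac{m}{4} + \frac{v}{4}$ ($k{\left(v,m \right)} = - \frac{3}{4} + \frac{\left(v + m\right) + 11}{4} = - \frac{3}{4} + \frac{\left(m + v\right) + 11}{4} = - \frac{3}{4} + \frac{11 + m + v}{4} = - \frac{3}{4} + \left(\frac{11}{4} + \frac{m}{4} + \frac{v}{4}\right) = 2 + \frac{m}{4} + \frac{v}{4}$)
$p{\left(Q \right)} = 1$
$c{\left(J,h \right)} = i \sqrt{2} + J h$ ($c{\left(J,h \right)} = J h + \sqrt{-2} = J h + i \sqrt{2} = i \sqrt{2} + J h$)
$g{\left(-1,c{\left(0,p{\left(-3 \right)} \right)} \right)} k{\left(6,-10 \right)} \left(-98\right) = \left(-1 + \left(i \sqrt{2} + 0 \cdot 1\right)\right) \left(2 + \frac{1}{4} \left(-10\right) + \frac{1}{4} \cdot 6\right) \left(-98\right) = \left(-1 + \left(i \sqrt{2} + 0\right)\right) \left(2 - \frac{5}{2} + \frac{3}{2}\right) \left(-98\right) = \left(-1 + i \sqrt{2}\right) 1 \left(-98\right) = \left(-1 + i \sqrt{2}\right) \left(-98\right) = 98 - 98 i \sqrt{2}$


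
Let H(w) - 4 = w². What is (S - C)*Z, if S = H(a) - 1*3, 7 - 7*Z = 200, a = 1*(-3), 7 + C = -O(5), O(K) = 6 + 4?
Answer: -5211/7 ≈ -744.43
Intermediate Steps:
O(K) = 10
C = -17 (C = -7 - 1*10 = -7 - 10 = -17)
a = -3
Z = -193/7 (Z = 1 - ⅐*200 = 1 - 200/7 = -193/7 ≈ -27.571)
H(w) = 4 + w²
S = 10 (S = (4 + (-3)²) - 1*3 = (4 + 9) - 3 = 13 - 3 = 10)
(S - C)*Z = (10 - 1*(-17))*(-193/7) = (10 + 17)*(-193/7) = 27*(-193/7) = -5211/7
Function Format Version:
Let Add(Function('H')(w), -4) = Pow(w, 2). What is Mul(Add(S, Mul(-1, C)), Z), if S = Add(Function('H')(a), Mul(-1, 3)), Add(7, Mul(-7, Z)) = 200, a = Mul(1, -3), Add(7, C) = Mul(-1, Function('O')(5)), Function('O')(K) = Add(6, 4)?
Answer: Rational(-5211, 7) ≈ -744.43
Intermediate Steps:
Function('O')(K) = 10
C = -17 (C = Add(-7, Mul(-1, 10)) = Add(-7, -10) = -17)
a = -3
Z = Rational(-193, 7) (Z = Add(1, Mul(Rational(-1, 7), 200)) = Add(1, Rational(-200, 7)) = Rational(-193, 7) ≈ -27.571)
Function('H')(w) = Add(4, Pow(w, 2))
S = 10 (S = Add(Add(4, Pow(-3, 2)), Mul(-1, 3)) = Add(Add(4, 9), -3) = Add(13, -3) = 10)
Mul(Add(S, Mul(-1, C)), Z) = Mul(Add(10, Mul(-1, -17)), Rational(-193, 7)) = Mul(Add(10, 17), Rational(-193, 7)) = Mul(27, Rational(-193, 7)) = Rational(-5211, 7)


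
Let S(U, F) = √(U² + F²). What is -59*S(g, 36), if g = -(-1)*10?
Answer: -118*√349 ≈ -2204.4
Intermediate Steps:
g = 10 (g = -1*(-10) = 10)
S(U, F) = √(F² + U²)
-59*S(g, 36) = -59*√(36² + 10²) = -59*√(1296 + 100) = -118*√349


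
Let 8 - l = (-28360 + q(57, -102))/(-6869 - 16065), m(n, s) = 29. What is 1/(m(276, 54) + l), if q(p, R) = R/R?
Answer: 22934/820199 ≈ 0.027961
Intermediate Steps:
q(p, R) = 1
l = 155113/22934 (l = 8 - (-28360 + 1)/(-6869 - 16065) = 8 - (-28359)/(-22934) = 8 - (-28359)*(-1)/22934 = 8 - 1*28359/22934 = 8 - 28359/22934 = 155113/22934 ≈ 6.7635)
1/(m(276, 54) + l) = 1/(29 + 155113/22934) = 1/(820199/22934) = 22934/820199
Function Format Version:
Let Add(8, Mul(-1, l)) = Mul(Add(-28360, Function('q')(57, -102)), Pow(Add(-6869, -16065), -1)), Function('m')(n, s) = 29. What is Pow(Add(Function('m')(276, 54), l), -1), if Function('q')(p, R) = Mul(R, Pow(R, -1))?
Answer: Rational(22934, 820199) ≈ 0.027961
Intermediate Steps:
Function('q')(p, R) = 1
l = Rational(155113, 22934) (l = Add(8, Mul(-1, Mul(Add(-28360, 1), Pow(Add(-6869, -16065), -1)))) = Add(8, Mul(-1, Mul(-28359, Pow(-22934, -1)))) = Add(8, Mul(-1, Mul(-28359, Rational(-1, 22934)))) = Add(8, Mul(-1, Rational(28359, 22934))) = Add(8, Rational(-28359, 22934)) = Rational(155113, 22934) ≈ 6.7635)
Pow(Add(Function('m')(276, 54), l), -1) = Pow(Add(29, Rational(155113, 22934)), -1) = Pow(Rational(820199, 22934), -1) = Rational(22934, 820199)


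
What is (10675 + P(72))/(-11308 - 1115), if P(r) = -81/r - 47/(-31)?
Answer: -882499/1026968 ≈ -0.85932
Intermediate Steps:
P(r) = 47/31 - 81/r (P(r) = -81/r - 47*(-1/31) = -81/r + 47/31 = 47/31 - 81/r)
(10675 + P(72))/(-11308 - 1115) = (10675 + (47/31 - 81/72))/(-11308 - 1115) = (10675 + (47/31 - 81*1/72))/(-12423) = (10675 + (47/31 - 9/8))*(-1/12423) = (10675 + 97/248)*(-1/12423) = (2647497/248)*(-1/12423) = -882499/1026968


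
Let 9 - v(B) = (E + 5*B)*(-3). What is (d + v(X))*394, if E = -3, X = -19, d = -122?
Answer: -160358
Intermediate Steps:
v(B) = 15*B (v(B) = 9 - (-3 + 5*B)*(-3) = 9 - (9 - 15*B) = 9 + (-9 + 15*B) = 15*B)
(d + v(X))*394 = (-122 + 15*(-19))*394 = (-122 - 285)*394 = -407*394 = -160358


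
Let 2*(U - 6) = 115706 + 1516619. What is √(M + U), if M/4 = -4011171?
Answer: 11*I*√503422/2 ≈ 3902.4*I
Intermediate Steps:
M = -16044684 (M = 4*(-4011171) = -16044684)
U = 1632337/2 (U = 6 + (115706 + 1516619)/2 = 6 + (½)*1632325 = 6 + 1632325/2 = 1632337/2 ≈ 8.1617e+5)
√(M + U) = √(-16044684 + 1632337/2) = √(-30457031/2) = 11*I*√503422/2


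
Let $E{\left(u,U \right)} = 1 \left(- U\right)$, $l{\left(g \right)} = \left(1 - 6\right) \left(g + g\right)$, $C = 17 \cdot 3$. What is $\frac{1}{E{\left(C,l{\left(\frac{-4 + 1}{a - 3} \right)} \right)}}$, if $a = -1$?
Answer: $\frac{2}{15} \approx 0.13333$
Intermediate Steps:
$C = 51$
$l{\left(g \right)} = - 10 g$ ($l{\left(g \right)} = - 5 \cdot 2 g = - 10 g$)
$E{\left(u,U \right)} = - U$
$\frac{1}{E{\left(C,l{\left(\frac{-4 + 1}{a - 3} \right)} \right)}} = \frac{1}{\left(-1\right) \left(- 10 \frac{-4 + 1}{-1 - 3}\right)} = \frac{1}{\left(-1\right) \left(- 10 \left(- \frac{3}{-4}\right)\right)} = \frac{1}{\left(-1\right) \left(- 10 \left(\left(-3\right) \left(- \frac{1}{4}\right)\right)\right)} = \frac{1}{\left(-1\right) \left(\left(-10\right) \frac{3}{4}\right)} = \frac{1}{\left(-1\right) \left(- \frac{15}{2}\right)} = \frac{1}{\frac{15}{2}} = \frac{2}{15}$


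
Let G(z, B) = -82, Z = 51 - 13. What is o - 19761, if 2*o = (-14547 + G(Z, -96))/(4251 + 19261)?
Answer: -929255893/47024 ≈ -19761.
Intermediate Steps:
Z = 38
o = -14629/47024 (o = ((-14547 - 82)/(4251 + 19261))/2 = (-14629/23512)/2 = (-14629*1/23512)/2 = (1/2)*(-14629/23512) = -14629/47024 ≈ -0.31110)
o - 19761 = -14629/47024 - 19761 = -929255893/47024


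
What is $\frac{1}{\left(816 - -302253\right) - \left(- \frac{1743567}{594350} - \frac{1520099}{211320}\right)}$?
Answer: $\frac{12559804200}{3806614491231709} \approx 3.2995 \cdot 10^{-6}$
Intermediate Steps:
$\frac{1}{\left(816 - -302253\right) - \left(- \frac{1743567}{594350} - \frac{1520099}{211320}\right)} = \frac{1}{\left(816 + 302253\right) - - \frac{127192141909}{12559804200}} = \frac{1}{303069 + \left(\frac{1520099}{211320} + \frac{1743567}{594350}\right)} = \frac{1}{303069 + \frac{127192141909}{12559804200}} = \frac{1}{\frac{3806614491231709}{12559804200}} = \frac{12559804200}{3806614491231709}$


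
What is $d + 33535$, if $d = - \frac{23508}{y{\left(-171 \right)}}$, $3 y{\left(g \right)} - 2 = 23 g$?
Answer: $\frac{131896609}{3931} \approx 33553.0$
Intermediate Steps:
$y{\left(g \right)} = \frac{2}{3} + \frac{23 g}{3}$
$d = \frac{70524}{3931}$ ($d = - \frac{23508}{\frac{2}{3} + \frac{23}{3} \left(-171\right)} = - \frac{23508}{\frac{2}{3} - 1311} = - \frac{23508}{- \frac{3931}{3}} = \left(-23508\right) \left(- \frac{3}{3931}\right) = \frac{70524}{3931} \approx 17.94$)
$d + 33535 = \frac{70524}{3931} + 33535 = \frac{131896609}{3931}$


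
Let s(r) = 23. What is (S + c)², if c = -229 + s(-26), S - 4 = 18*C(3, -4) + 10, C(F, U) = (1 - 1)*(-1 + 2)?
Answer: 36864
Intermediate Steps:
C(F, U) = 0 (C(F, U) = 0*1 = 0)
S = 14 (S = 4 + (18*0 + 10) = 4 + (0 + 10) = 4 + 10 = 14)
c = -206 (c = -229 + 23 = -206)
(S + c)² = (14 - 206)² = (-192)² = 36864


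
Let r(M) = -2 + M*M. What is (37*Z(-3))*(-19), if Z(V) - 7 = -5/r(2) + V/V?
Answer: -7733/2 ≈ -3866.5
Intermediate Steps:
r(M) = -2 + M²
Z(V) = 11/2 (Z(V) = 7 + (-5/(-2 + 2²) + V/V) = 7 + (-5/(-2 + 4) + 1) = 7 + (-5/2 + 1) = 7 - 3/2 = 11/2)
(37*Z(-3))*(-19) = (37*(11/2))*(-19) = (407/2)*(-19) = -7733/2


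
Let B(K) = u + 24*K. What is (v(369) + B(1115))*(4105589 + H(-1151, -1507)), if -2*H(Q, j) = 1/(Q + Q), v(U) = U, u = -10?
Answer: 512606911118083/4604 ≈ 1.1134e+11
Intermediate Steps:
H(Q, j) = -1/(4*Q) (H(Q, j) = -1/(2*(Q + Q)) = -1/(2*Q)/2 = -1/(4*Q))
B(K) = -10 + 24*K
(v(369) + B(1115))*(4105589 + H(-1151, -1507)) = (369 + (-10 + 24*1115))*(4105589 - ¼/(-1151)) = (369 + (-10 + 26760))*(4105589 - ¼*(-1/1151)) = (369 + 26750)*(4105589 + 1/4604) = 27119*(18902131757/4604) = 512606911118083/4604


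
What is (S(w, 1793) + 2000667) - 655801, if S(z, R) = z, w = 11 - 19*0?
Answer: 1344877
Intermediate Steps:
w = 11 (w = 11 + 0 = 11)
(S(w, 1793) + 2000667) - 655801 = (11 + 2000667) - 655801 = 2000678 - 655801 = 1344877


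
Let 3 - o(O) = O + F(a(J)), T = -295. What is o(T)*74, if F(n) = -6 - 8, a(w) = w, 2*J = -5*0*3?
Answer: 23088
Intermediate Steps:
J = 0 (J = (-5*0*3)/2 = (0*3)/2 = (½)*0 = 0)
F(n) = -14
o(O) = 17 - O (o(O) = 3 - (O - 14) = 3 - (-14 + O) = 3 + (14 - O) = 17 - O)
o(T)*74 = (17 - 1*(-295))*74 = (17 + 295)*74 = 312*74 = 23088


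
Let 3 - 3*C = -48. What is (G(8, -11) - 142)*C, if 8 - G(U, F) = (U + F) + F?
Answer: -2040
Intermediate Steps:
C = 17 (C = 1 - ⅓*(-48) = 1 + 16 = 17)
G(U, F) = 8 - U - 2*F (G(U, F) = 8 - ((U + F) + F) = 8 - ((F + U) + F) = 8 - (U + 2*F) = 8 + (-U - 2*F) = 8 - U - 2*F)
(G(8, -11) - 142)*C = ((8 - 1*8 - 2*(-11)) - 142)*17 = ((8 - 8 + 22) - 142)*17 = (22 - 142)*17 = -120*17 = -2040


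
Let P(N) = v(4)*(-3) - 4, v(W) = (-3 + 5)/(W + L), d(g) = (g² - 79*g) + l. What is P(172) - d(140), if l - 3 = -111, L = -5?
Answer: -8430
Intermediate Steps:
l = -108 (l = 3 - 111 = -108)
d(g) = -108 + g² - 79*g (d(g) = (g² - 79*g) - 108 = -108 + g² - 79*g)
v(W) = 2/(-5 + W) (v(W) = (-3 + 5)/(W - 5) = 2/(-5 + W))
P(N) = 2 (P(N) = (2/(-5 + 4))*(-3) - 4 = (2/(-1))*(-3) - 4 = (2*(-1))*(-3) - 4 = -2*(-3) - 4 = 6 - 4 = 2)
P(172) - d(140) = 2 - (-108 + 140² - 79*140) = 2 - (-108 + 19600 - 11060) = 2 - 1*8432 = 2 - 8432 = -8430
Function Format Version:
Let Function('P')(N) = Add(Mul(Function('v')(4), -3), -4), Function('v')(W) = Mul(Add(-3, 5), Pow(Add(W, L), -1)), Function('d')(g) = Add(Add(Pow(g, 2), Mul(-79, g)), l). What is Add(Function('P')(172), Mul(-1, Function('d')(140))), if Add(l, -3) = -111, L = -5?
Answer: -8430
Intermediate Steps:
l = -108 (l = Add(3, -111) = -108)
Function('d')(g) = Add(-108, Pow(g, 2), Mul(-79, g)) (Function('d')(g) = Add(Add(Pow(g, 2), Mul(-79, g)), -108) = Add(-108, Pow(g, 2), Mul(-79, g)))
Function('v')(W) = Mul(2, Pow(Add(-5, W), -1)) (Function('v')(W) = Mul(Add(-3, 5), Pow(Add(W, -5), -1)) = Mul(2, Pow(Add(-5, W), -1)))
Function('P')(N) = 2 (Function('P')(N) = Add(Mul(Mul(2, Pow(Add(-5, 4), -1)), -3), -4) = Add(Mul(Mul(2, Pow(-1, -1)), -3), -4) = Add(Mul(Mul(2, -1), -3), -4) = Add(Mul(-2, -3), -4) = Add(6, -4) = 2)
Add(Function('P')(172), Mul(-1, Function('d')(140))) = Add(2, Mul(-1, Add(-108, Pow(140, 2), Mul(-79, 140)))) = Add(2, Mul(-1, Add(-108, 19600, -11060))) = Add(2, Mul(-1, 8432)) = Add(2, -8432) = -8430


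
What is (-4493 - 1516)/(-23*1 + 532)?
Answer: -6009/509 ≈ -11.805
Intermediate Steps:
(-4493 - 1516)/(-23*1 + 532) = -6009/(-23 + 532) = -6009/509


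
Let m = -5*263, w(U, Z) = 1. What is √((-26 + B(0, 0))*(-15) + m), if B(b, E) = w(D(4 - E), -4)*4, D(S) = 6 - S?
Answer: I*√985 ≈ 31.385*I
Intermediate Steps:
m = -1315
B(b, E) = 4 (B(b, E) = 1*4 = 4)
√((-26 + B(0, 0))*(-15) + m) = √((-26 + 4)*(-15) - 1315) = √(-22*(-15) - 1315) = √(330 - 1315) = √(-985) = I*√985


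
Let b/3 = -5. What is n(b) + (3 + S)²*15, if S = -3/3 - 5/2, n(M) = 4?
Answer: 31/4 ≈ 7.7500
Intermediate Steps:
b = -15 (b = 3*(-5) = -15)
S = -7/2 (S = -3*⅓ - 5*½ = -1 - 5/2 = -7/2 ≈ -3.5000)
n(b) + (3 + S)²*15 = 4 + (3 - 7/2)²*15 = 4 + (-½)²*15 = 4 + (¼)*15 = 4 + 15/4 = 31/4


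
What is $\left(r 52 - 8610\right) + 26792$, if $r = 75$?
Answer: $22082$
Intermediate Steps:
$\left(r 52 - 8610\right) + 26792 = \left(75 \cdot 52 - 8610\right) + 26792 = \left(3900 - 8610\right) + 26792 = -4710 + 26792 = 22082$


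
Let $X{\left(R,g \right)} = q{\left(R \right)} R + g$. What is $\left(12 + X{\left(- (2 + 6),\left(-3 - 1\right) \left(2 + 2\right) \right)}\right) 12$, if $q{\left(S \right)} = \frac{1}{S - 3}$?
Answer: $- \frac{432}{11} \approx -39.273$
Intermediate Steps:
$q{\left(S \right)} = \frac{1}{-3 + S}$
$X{\left(R,g \right)} = g + \frac{R}{-3 + R}$ ($X{\left(R,g \right)} = \frac{R}{-3 + R} + g = g + \frac{R}{-3 + R}$)
$\left(12 + X{\left(- (2 + 6),\left(-3 - 1\right) \left(2 + 2\right) \right)}\right) 12 = \left(12 + \frac{- (2 + 6) + \left(-3 - 1\right) \left(2 + 2\right) \left(-3 - \left(2 + 6\right)\right)}{-3 - \left(2 + 6\right)}\right) 12 = \left(12 + \frac{\left(-1\right) 8 + \left(-4\right) 4 \left(-3 - 8\right)}{-3 - 8}\right) 12 = \left(12 + \frac{-8 - 16 \left(-3 - 8\right)}{-3 - 8}\right) 12 = \left(12 + \frac{-8 - -176}{-11}\right) 12 = \left(12 - \frac{-8 + 176}{11}\right) 12 = \left(12 - \frac{168}{11}\right) 12 = \left(- \frac{36}{11}\right) 12 = - \frac{432}{11}$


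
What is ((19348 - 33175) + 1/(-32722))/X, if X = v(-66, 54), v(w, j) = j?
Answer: -452447095/1766988 ≈ -256.06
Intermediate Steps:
X = 54
((19348 - 33175) + 1/(-32722))/X = ((19348 - 33175) + 1/(-32722))/54 = (-13827 - 1/32722)*(1/54) = -452447095/32722*1/54 = -452447095/1766988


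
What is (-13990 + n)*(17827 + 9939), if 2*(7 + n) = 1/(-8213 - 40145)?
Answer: -18793887081199/48358 ≈ -3.8864e+8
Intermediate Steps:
n = -677013/96716 (n = -7 + 1/(2*(-8213 - 40145)) = -7 + (1/2)/(-48358) = -7 + (1/2)*(-1/48358) = -7 - 1/96716 = -677013/96716 ≈ -7.0000)
(-13990 + n)*(17827 + 9939) = (-13990 - 677013/96716)*(17827 + 9939) = -1353733853/96716*27766 = -18793887081199/48358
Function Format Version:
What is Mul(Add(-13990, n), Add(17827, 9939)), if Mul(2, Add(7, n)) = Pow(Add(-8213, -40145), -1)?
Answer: Rational(-18793887081199, 48358) ≈ -3.8864e+8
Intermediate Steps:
n = Rational(-677013, 96716) (n = Add(-7, Mul(Rational(1, 2), Pow(Add(-8213, -40145), -1))) = Add(-7, Mul(Rational(1, 2), Pow(-48358, -1))) = Add(-7, Mul(Rational(1, 2), Rational(-1, 48358))) = Add(-7, Rational(-1, 96716)) = Rational(-677013, 96716) ≈ -7.0000)
Mul(Add(-13990, n), Add(17827, 9939)) = Mul(Add(-13990, Rational(-677013, 96716)), Add(17827, 9939)) = Mul(Rational(-1353733853, 96716), 27766) = Rational(-18793887081199, 48358)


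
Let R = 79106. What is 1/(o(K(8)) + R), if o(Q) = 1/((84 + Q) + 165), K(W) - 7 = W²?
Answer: 320/25313921 ≈ 1.2641e-5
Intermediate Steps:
K(W) = 7 + W²
o(Q) = 1/(249 + Q)
1/(o(K(8)) + R) = 1/(1/(249 + (7 + 8²)) + 79106) = 1/(1/(249 + (7 + 64)) + 79106) = 1/(1/(249 + 71) + 79106) = 1/(1/320 + 79106) = 1/(25313921/320) = 320/25313921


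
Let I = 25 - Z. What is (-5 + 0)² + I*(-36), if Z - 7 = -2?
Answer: -695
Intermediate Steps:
Z = 5 (Z = 7 - 2 = 5)
I = 20 (I = 25 - 1*5 = 25 - 5 = 20)
(-5 + 0)² + I*(-36) = (-5 + 0)² + 20*(-36) = (-5)² - 720 = 25 - 720 = -695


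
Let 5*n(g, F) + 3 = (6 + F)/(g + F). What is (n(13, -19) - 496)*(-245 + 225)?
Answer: 29770/3 ≈ 9923.3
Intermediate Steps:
n(g, F) = -3/5 + (6 + F)/(5*(F + g)) (n(g, F) = -3/5 + ((6 + F)/(g + F))/5 = -3/5 + ((6 + F)/(F + g))/5 = -3/5 + (6 + F)/(5*(F + g)))
(n(13, -19) - 496)*(-245 + 225) = ((6 - 3*13 - 2*(-19))/(5*(-19 + 13)) - 496)*(-245 + 225) = ((1/5)*(6 - 39 + 38)/(-6) - 496)*(-20) = ((1/5)*(-1/6)*5 - 496)*(-20) = (-1/6 - 496)*(-20) = -2977/6*(-20) = 29770/3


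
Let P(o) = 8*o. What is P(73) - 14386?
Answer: -13802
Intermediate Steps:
P(73) - 14386 = 8*73 - 14386 = 584 - 14386 = -13802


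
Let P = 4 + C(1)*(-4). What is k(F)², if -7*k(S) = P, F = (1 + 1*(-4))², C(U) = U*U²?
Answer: 0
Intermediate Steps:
C(U) = U³
F = 9 (F = (1 - 4)² = (-3)² = 9)
P = 0 (P = 4 + 1³*(-4) = 4 + 1*(-4) = 4 - 4 = 0)
k(S) = 0 (k(S) = -⅐*0 = 0)
k(F)² = 0² = 0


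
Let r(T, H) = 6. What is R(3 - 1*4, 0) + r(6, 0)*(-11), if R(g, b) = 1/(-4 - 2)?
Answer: -397/6 ≈ -66.167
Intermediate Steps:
R(g, b) = -⅙ (R(g, b) = 1/(-6) = -⅙)
R(3 - 1*4, 0) + r(6, 0)*(-11) = -⅙ + 6*(-11) = -⅙ - 66 = -397/6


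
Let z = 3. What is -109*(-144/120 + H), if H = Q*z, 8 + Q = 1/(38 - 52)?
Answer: 193911/70 ≈ 2770.2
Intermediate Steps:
Q = -113/14 (Q = -8 + 1/(38 - 52) = -8 + 1/(-14) = -8 - 1/14 = -113/14 ≈ -8.0714)
H = -339/14 (H = -113/14*3 = -339/14 ≈ -24.214)
-109*(-144/120 + H) = -109*(-144/120 - 339/14) = -109*(-144*1/120 - 339/14) = -109*(-6/5 - 339/14) = -109*(-1779/70) = 193911/70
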